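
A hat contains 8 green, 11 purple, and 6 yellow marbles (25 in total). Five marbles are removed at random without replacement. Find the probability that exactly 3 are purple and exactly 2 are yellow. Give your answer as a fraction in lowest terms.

Unordered draws without replacement: count favorable combinations over C(25,5).
Favorable = C(8,0) · C(11,3) · C(6,2) = 2475; total = C(25,5) = 53130.
P = 2475/53130 = 15/322 ≈ 0.0466.

15/322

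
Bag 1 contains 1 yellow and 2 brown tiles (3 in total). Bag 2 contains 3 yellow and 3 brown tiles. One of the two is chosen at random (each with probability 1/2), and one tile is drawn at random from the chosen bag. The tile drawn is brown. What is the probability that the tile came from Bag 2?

3/7

P(brown | Bag 1) = 2/3; P(brown | Bag 2) = 1/2.
P(brown) = 1/2·2/3 + 1/2·1/2 = 7/12.
By Bayes' rule, P(Bag 2 | brown) = 1/4 / 7/12 = 3/7 ≈ 0.4286.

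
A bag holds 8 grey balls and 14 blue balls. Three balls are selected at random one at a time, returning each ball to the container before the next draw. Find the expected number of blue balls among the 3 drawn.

By linearity of expectation, E[X] = Σ P(draw i is blue); each independent draw has P(blue) = 14/22.
E[X] = 3 · 14/22 = 21/11 ≈ 1.9091.

21/11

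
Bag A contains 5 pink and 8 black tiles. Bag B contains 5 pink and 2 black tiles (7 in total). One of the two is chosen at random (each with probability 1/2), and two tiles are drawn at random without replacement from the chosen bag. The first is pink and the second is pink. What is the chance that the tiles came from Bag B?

P(E | Bag A) = 5/39; P(E | Bag B) = 10/21.
P(E) = 1/2·5/39 + 1/2·10/21 = 55/182.
By Bayes' rule, P(Bag B | E) = 5/21 / 55/182 = 26/33 ≈ 0.7879.

26/33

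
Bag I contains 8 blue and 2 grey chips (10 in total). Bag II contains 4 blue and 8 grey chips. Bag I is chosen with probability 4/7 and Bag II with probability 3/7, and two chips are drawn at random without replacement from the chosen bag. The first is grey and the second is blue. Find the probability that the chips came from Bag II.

P(E | Bag I) = 8/45; P(E | Bag II) = 8/33.
P(E) = 4/7·8/45 + 3/7·8/33 = 712/3465.
By Bayes' rule, P(Bag II | E) = 8/77 / 712/3465 = 45/89 ≈ 0.5056.

45/89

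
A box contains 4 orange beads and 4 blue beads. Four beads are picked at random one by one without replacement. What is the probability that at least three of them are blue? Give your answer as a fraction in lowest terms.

17/70

Sum the hypergeometric tail for j = 3,…,4 blue beads.
Favorable = C(4,3)·C(4,1) + C(4,4)·C(4,0) = 17; total = C(8,4) = 70.
P = 17/70 = 17/70 ≈ 0.2429.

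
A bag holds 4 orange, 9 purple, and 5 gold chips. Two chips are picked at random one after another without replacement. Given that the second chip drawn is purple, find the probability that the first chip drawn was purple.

P(first=purple and the second chip drawn is purple) = (9/18)·(8/17) = 4/17.
P(the second chip drawn is purple) = Σ over first color = 2/17 + 4/17 + 5/34 = 1/2.
By Bayes, P(first=purple | the second chip drawn is purple) = 4/17 / 1/2 = 8/17 ≈ 0.4706.

8/17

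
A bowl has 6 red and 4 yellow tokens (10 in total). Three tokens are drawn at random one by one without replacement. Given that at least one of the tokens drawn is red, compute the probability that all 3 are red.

5/29

P(all 3 red) = C(6,3)/C(10,3) = 1/6; P(at least one red) = 1 − C(4,3)/C(10,3) = 29/30.
Since 'all 3 red' ⊆ 'at least one red', P(all 3 | at least one) = 1/6 / 29/30 = 5/29 ≈ 0.1724.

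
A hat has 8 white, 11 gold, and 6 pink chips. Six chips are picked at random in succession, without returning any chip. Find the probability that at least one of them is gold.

Use the complement: P(at least one gold) = 1 − P(no gold).
P(none) = C(14,6)/C(25,6) = 3003/177100.
So P = 1 − 3003/177100 = 2261/2300 ≈ 0.9830.

2261/2300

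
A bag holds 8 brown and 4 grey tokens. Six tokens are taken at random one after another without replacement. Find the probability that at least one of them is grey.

Use the complement: P(at least one grey) = 1 − P(no grey).
P(none) = C(8,6)/C(12,6) = 28/924.
So P = 1 − 28/924 = 32/33 ≈ 0.9697.

32/33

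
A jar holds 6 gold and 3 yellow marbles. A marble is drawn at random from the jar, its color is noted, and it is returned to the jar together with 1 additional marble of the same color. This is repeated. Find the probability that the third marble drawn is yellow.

1/3

Sum over the four possibilities for the first two draws (yellow/not-yellow each), tracking how the yellow count and total change by +1 per draw.
P(third is yellow) = 1/3 ≈ 0.3333. (In a Pólya urn every draw has the same marginal probability 3/9.)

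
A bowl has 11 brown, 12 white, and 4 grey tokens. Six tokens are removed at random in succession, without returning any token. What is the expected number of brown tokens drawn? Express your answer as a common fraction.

By linearity of expectation, E[X] = Σ P(draw i is brown); by symmetry each draw (even without replacement) has P(brown) = 11/27.
E[X] = 6 · 11/27 = 22/9 ≈ 2.4444.

22/9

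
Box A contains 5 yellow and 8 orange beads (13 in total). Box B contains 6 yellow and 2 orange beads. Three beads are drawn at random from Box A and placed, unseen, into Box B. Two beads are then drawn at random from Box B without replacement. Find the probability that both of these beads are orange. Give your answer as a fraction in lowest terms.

Condition on how many of the transferred beads are orange (from Box A: 8 orange of 13; then Box B has 11 total).
  0 orange: C(8,0)C(5,3)/C(13,3) = 5/143; then P = C(2,2)/C(11,2) = 1/55
  1 orange: C(8,1)C(5,2)/C(13,3) = 40/143; then P = C(3,2)/C(11,2) = 3/55
  2 orange: C(8,2)C(5,1)/C(13,3) = 70/143; then P = C(4,2)/C(11,2) = 6/55
  3 orange: C(8,3)C(5,0)/C(13,3) = 28/143; then P = C(5,2)/C(11,2) = 2/11
P(both orange) = 15/143 ≈ 0.1049.

15/143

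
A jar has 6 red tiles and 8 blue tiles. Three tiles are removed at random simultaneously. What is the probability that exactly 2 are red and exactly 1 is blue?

30/91

Unordered draws without replacement: count favorable combinations over C(14,3).
Favorable = C(6,2) · C(8,1) = 120; total = C(14,3) = 364.
P = 120/364 = 30/91 ≈ 0.3297.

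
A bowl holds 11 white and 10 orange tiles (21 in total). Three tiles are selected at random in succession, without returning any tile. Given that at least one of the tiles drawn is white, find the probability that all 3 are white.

P(all 3 white) = C(11,3)/C(21,3) = 33/266; P(at least one white) = 1 − C(10,3)/C(21,3) = 121/133.
Since 'all 3 white' ⊆ 'at least one white', P(all 3 | at least one) = 33/266 / 121/133 = 3/22 ≈ 0.1364.

3/22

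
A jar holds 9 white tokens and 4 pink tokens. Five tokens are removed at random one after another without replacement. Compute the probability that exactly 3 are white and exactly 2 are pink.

Unordered draws without replacement: count favorable combinations over C(13,5).
Favorable = C(9,3) · C(4,2) = 504; total = C(13,5) = 1287.
P = 504/1287 = 56/143 ≈ 0.3916.

56/143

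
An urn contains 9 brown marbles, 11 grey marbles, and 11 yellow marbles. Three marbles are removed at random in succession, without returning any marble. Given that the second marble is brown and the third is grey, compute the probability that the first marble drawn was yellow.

P(first=yellow and the second marble is brown and the third is grey) = (11/31)·(9/30)·(11/29) = 363/8990.
P(E) = Σ over first color = 132/4495 + 33/899 + 363/8990 = 33/310.
By Bayes, P(first=yellow | E) = 363/8990 / 33/310 = 11/29 ≈ 0.3793.

11/29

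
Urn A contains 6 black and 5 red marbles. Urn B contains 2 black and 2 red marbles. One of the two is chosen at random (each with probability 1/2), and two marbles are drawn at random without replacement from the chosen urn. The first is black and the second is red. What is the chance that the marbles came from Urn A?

9/20

P(E | Urn A) = 3/11; P(E | Urn B) = 1/3.
P(E) = 1/2·3/11 + 1/2·1/3 = 10/33.
By Bayes' rule, P(Urn A | E) = 3/22 / 10/33 = 9/20 ≈ 0.4500.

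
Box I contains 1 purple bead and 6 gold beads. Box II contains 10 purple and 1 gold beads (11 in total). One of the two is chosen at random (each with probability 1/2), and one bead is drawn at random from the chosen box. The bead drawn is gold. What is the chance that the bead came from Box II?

P(gold | Box I) = 6/7; P(gold | Box II) = 1/11.
P(gold) = 1/2·6/7 + 1/2·1/11 = 73/154.
By Bayes' rule, P(Box II | gold) = 1/22 / 73/154 = 7/73 ≈ 0.0959.

7/73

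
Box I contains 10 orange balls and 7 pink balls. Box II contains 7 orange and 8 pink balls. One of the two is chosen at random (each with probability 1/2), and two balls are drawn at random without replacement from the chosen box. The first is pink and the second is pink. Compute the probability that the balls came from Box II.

P(E | Box I) = 21/136; P(E | Box II) = 4/15.
P(E) = 1/2·21/136 + 1/2·4/15 = 859/4080.
By Bayes' rule, P(Box II | E) = 2/15 / 859/4080 = 544/859 ≈ 0.6333.

544/859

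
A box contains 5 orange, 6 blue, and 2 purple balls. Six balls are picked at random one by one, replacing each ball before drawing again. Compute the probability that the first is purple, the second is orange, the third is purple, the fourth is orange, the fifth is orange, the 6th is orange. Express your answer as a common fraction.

Multiply the conditional probability of each draw in order, with replacement (the composition resets each draw).
P = (2/13) · (5/13) · (2/13) · (5/13) · (5/13) · (5/13) = 2500/4826809 ≈ 0.0005.

2500/4826809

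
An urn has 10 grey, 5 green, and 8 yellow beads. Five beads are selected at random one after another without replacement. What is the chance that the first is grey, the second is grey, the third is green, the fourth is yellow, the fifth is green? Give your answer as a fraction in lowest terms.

120/33649

Multiply the conditional probability of each draw in order, without replacement, so each draw removes one from its color and from the total.
P = (10/23) · (9/22) · (5/21) · (8/20) · (4/19) = 120/33649 ≈ 0.0036.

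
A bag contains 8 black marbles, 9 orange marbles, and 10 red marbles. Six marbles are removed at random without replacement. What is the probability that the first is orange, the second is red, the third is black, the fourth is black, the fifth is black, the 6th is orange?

Multiply the conditional probability of each draw in order, without replacement, so each draw removes one from its color and from the total.
P = (9/27) · (10/26) · (8/25) · (7/24) · (6/23) · (8/22) = 56/49335 ≈ 0.0011.

56/49335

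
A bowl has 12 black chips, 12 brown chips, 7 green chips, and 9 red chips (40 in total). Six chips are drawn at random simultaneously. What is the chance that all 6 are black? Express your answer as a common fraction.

11/45695

Unordered draws without replacement: count favorable combinations over C(40,6).
Favorable = C(12,6) · C(12,0) · C(7,0) · C(9,0) = 924; total = C(40,6) = 3838380.
P = 924/3838380 = 11/45695 ≈ 0.0002.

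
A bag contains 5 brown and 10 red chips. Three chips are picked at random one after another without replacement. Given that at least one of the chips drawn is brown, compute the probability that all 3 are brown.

2/67

P(all 3 brown) = C(5,3)/C(15,3) = 2/91; P(at least one brown) = 1 − C(10,3)/C(15,3) = 67/91.
Since 'all 3 brown' ⊆ 'at least one brown', P(all 3 | at least one) = 2/91 / 67/91 = 2/67 ≈ 0.0299.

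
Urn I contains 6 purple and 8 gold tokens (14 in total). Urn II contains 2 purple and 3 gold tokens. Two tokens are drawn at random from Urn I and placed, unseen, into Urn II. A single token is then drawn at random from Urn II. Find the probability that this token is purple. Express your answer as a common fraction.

20/49

Condition on how many of the transferred tokens are purple (from Urn I: 6 purple of 14; then Urn II has 7 total).
  0 purple: C(6,0)C(8,2)/C(14,2) = 4/13; then P = 2/7
  1 purple: C(6,1)C(8,1)/C(14,2) = 48/91; then P = 3/7
  2 purple: C(6,2)C(8,0)/C(14,2) = 15/91; then P = 4/7
P(purple from Urn II) = 20/49 ≈ 0.4082.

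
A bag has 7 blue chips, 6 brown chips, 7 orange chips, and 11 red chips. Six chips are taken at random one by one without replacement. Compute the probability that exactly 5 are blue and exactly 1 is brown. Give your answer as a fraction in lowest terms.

2/11687

Unordered draws without replacement: count favorable combinations over C(31,6).
Favorable = C(7,5) · C(6,1) · C(7,0) · C(11,0) = 126; total = C(31,6) = 736281.
P = 126/736281 = 2/11687 ≈ 0.0002.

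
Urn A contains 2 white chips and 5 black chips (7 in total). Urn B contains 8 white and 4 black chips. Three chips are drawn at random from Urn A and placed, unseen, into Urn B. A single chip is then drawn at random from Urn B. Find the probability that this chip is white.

62/105

Condition on how many of the transferred chips are white (from Urn A: 2 white of 7; then Urn B has 15 total).
  0 white: C(2,0)C(5,3)/C(7,3) = 2/7; then P = 8/15
  1 white: C(2,1)C(5,2)/C(7,3) = 4/7; then P = 9/15
  2 white: C(2,2)C(5,1)/C(7,3) = 1/7; then P = 10/15
P(white from Urn B) = 62/105 ≈ 0.5905.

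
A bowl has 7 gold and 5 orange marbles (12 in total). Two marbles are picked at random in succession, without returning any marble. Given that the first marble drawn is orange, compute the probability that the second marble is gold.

After removing 1 orange, the bowl has 7 gold out of 11 remaining.
P(second is gold | given) = 7/11 ≈ 0.6364.

7/11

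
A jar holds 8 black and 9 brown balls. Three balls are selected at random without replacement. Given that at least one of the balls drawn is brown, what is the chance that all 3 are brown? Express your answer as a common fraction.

7/52

P(all 3 brown) = C(9,3)/C(17,3) = 21/170; P(at least one brown) = 1 − C(8,3)/C(17,3) = 78/85.
Since 'all 3 brown' ⊆ 'at least one brown', P(all 3 | at least one) = 21/170 / 78/85 = 7/52 ≈ 0.1346.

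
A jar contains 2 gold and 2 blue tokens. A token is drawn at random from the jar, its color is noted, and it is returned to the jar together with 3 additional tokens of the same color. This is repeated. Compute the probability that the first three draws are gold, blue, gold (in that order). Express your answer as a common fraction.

Track the composition after each reinforcement of +3.
P = (2/4) · (2/7) · (5/10) = 1/14 ≈ 0.0714.

1/14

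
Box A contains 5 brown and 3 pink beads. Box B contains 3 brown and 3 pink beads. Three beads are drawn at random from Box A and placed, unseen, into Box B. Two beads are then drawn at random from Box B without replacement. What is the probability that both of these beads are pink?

Condition on how many of the transferred beads are pink (from Box A: 3 pink of 8; then Box B has 9 total).
  0 pink: C(3,0)C(5,3)/C(8,3) = 5/28; then P = C(3,2)/C(9,2) = 1/12
  1 pink: C(3,1)C(5,2)/C(8,3) = 15/28; then P = C(4,2)/C(9,2) = 1/6
  2 pink: C(3,2)C(5,1)/C(8,3) = 15/56; then P = C(5,2)/C(9,2) = 5/18
  3 pink: C(3,3)C(5,0)/C(8,3) = 1/56; then P = C(6,2)/C(9,2) = 5/12
P(both pink) = 125/672 ≈ 0.1860.

125/672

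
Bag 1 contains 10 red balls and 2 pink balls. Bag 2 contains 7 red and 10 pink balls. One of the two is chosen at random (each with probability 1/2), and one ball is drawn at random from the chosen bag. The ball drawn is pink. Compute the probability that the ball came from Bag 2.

P(pink | Bag 1) = 1/6; P(pink | Bag 2) = 10/17.
P(pink) = 1/2·1/6 + 1/2·10/17 = 77/204.
By Bayes' rule, P(Bag 2 | pink) = 5/17 / 77/204 = 60/77 ≈ 0.7792.

60/77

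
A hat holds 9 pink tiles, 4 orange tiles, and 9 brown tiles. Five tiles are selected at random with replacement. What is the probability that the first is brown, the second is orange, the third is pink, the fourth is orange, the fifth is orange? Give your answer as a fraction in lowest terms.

Multiply the conditional probability of each draw in order, with replacement (the composition resets each draw).
P = (9/22) · (4/22) · (9/22) · (4/22) · (4/22) = 162/161051 ≈ 0.0010.

162/161051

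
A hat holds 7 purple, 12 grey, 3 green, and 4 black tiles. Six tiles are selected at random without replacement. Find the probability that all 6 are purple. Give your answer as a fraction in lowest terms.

Unordered draws without replacement: count favorable combinations over C(26,6).
Favorable = C(7,6) · C(12,0) · C(3,0) · C(4,0) = 7; total = C(26,6) = 230230.
P = 7/230230 = 1/32890 ≈ 0.0000.

1/32890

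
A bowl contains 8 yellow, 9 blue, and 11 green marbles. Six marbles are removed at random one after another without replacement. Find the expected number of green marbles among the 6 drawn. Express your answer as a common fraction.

33/14

By linearity of expectation, E[X] = Σ P(draw i is green); by symmetry each draw (even without replacement) has P(green) = 11/28.
E[X] = 6 · 11/28 = 33/14 ≈ 2.3571.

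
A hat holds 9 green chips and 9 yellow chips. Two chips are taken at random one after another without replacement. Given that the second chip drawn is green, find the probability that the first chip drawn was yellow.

9/17

P(first=yellow and the second chip drawn is green) = (9/18)·(9/17) = 9/34.
P(the second chip drawn is green) = Σ over first color = 4/17 + 9/34 = 1/2.
By Bayes, P(first=yellow | the second chip drawn is green) = 9/34 / 1/2 = 9/17 ≈ 0.5294.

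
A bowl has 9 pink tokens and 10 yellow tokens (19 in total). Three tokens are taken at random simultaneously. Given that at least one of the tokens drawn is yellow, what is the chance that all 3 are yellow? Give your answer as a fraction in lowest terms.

P(all 3 yellow) = C(10,3)/C(19,3) = 40/323; P(at least one yellow) = 1 − C(9,3)/C(19,3) = 295/323.
Since 'all 3 yellow' ⊆ 'at least one yellow', P(all 3 | at least one) = 40/323 / 295/323 = 8/59 ≈ 0.1356.

8/59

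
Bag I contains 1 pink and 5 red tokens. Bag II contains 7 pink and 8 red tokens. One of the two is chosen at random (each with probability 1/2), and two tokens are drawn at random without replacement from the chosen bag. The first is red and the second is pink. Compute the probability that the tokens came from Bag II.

8/13

P(E | Bag I) = 1/6; P(E | Bag II) = 4/15.
P(E) = 1/2·1/6 + 1/2·4/15 = 13/60.
By Bayes' rule, P(Bag II | E) = 2/15 / 13/60 = 8/13 ≈ 0.6154.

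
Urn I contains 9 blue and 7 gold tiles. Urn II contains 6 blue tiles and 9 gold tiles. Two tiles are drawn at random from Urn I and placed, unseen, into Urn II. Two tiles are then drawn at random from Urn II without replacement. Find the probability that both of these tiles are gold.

Condition on how many of the transferred tiles are gold (from Urn I: 7 gold of 16; then Urn II has 17 total).
  0 gold: C(7,0)C(9,2)/C(16,2) = 3/10; then P = C(9,2)/C(17,2) = 9/34
  1 gold: C(7,1)C(9,1)/C(16,2) = 21/40; then P = C(10,2)/C(17,2) = 45/136
  2 gold: C(7,2)C(9,0)/C(16,2) = 7/40; then P = C(11,2)/C(17,2) = 55/136
P(both gold) = 881/2720 ≈ 0.3239.

881/2720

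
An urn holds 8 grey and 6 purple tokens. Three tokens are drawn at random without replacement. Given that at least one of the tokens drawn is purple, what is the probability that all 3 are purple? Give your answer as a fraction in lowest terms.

P(all 3 purple) = C(6,3)/C(14,3) = 5/91; P(at least one purple) = 1 − C(8,3)/C(14,3) = 11/13.
Since 'all 3 purple' ⊆ 'at least one purple', P(all 3 | at least one) = 5/91 / 11/13 = 5/77 ≈ 0.0649.

5/77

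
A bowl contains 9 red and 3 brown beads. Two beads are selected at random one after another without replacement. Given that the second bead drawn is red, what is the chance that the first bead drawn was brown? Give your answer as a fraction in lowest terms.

3/11

P(first=brown and the second bead drawn is red) = (3/12)·(9/11) = 9/44.
P(the second bead drawn is red) = Σ over first color = 6/11 + 9/44 = 3/4.
By Bayes, P(first=brown | the second bead drawn is red) = 9/44 / 3/4 = 3/11 ≈ 0.2727.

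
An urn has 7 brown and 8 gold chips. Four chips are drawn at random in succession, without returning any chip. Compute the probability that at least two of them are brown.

Sum the hypergeometric tail for j = 2,…,4 brown chips.
Favorable = C(7,2)·C(8,2) + C(7,3)·C(8,1) + C(7,4)·C(8,0) = 903; total = C(15,4) = 1365.
P = 903/1365 = 43/65 ≈ 0.6615.

43/65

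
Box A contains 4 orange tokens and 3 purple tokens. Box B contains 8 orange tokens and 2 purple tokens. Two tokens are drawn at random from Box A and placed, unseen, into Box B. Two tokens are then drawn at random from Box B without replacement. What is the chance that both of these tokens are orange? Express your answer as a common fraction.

Condition on how many of the transferred tokens are orange (from Box A: 4 orange of 7; then Box B has 12 total).
  0 orange: C(4,0)C(3,2)/C(7,2) = 1/7; then P = C(8,2)/C(12,2) = 14/33
  1 orange: C(4,1)C(3,1)/C(7,2) = 4/7; then P = C(9,2)/C(12,2) = 6/11
  2 orange: C(4,2)C(3,0)/C(7,2) = 2/7; then P = C(10,2)/C(12,2) = 15/22
P(both orange) = 131/231 ≈ 0.5671.

131/231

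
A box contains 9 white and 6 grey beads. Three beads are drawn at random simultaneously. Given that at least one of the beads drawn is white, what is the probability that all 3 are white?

P(all 3 white) = C(9,3)/C(15,3) = 12/65; P(at least one white) = 1 − C(6,3)/C(15,3) = 87/91.
Since 'all 3 white' ⊆ 'at least one white', P(all 3 | at least one) = 12/65 / 87/91 = 28/145 ≈ 0.1931.

28/145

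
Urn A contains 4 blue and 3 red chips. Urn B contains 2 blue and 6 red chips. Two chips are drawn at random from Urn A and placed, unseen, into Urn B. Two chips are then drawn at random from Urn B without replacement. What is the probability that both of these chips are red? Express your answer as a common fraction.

Condition on how many of the transferred chips are red (from Urn A: 3 red of 7; then Urn B has 10 total).
  0 red: C(3,0)C(4,2)/C(7,2) = 2/7; then P = C(6,2)/C(10,2) = 1/3
  1 red: C(3,1)C(4,1)/C(7,2) = 4/7; then P = C(7,2)/C(10,2) = 7/15
  2 red: C(3,2)C(4,0)/C(7,2) = 1/7; then P = C(8,2)/C(10,2) = 28/45
P(both red) = 142/315 ≈ 0.4508.

142/315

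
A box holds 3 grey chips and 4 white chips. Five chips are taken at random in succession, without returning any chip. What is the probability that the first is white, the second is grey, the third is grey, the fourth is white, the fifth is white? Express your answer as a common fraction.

2/35

Multiply the conditional probability of each draw in order, without replacement, so each draw removes one from its color and from the total.
P = (4/7) · (3/6) · (2/5) · (3/4) · (2/3) = 2/35 ≈ 0.0571.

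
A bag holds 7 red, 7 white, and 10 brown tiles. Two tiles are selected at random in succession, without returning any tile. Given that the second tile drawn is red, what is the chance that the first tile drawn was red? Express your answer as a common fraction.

6/23

P(first=red and the second tile drawn is red) = (7/24)·(6/23) = 7/92.
P(the second tile drawn is red) = Σ over first color = 7/92 + 49/552 + 35/276 = 7/24.
By Bayes, P(first=red | the second tile drawn is red) = 7/92 / 7/24 = 6/23 ≈ 0.2609.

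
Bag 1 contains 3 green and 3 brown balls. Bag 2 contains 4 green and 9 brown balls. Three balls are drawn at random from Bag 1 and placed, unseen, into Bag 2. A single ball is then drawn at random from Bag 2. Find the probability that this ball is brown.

Condition on how many of the transferred balls are brown (from Bag 1: 3 brown of 6; then Bag 2 has 16 total).
  0 brown: C(3,0)C(3,3)/C(6,3) = 1/20; then P = 9/16
  1 brown: C(3,1)C(3,2)/C(6,3) = 9/20; then P = 10/16
  2 brown: C(3,2)C(3,1)/C(6,3) = 9/20; then P = 11/16
  3 brown: C(3,3)C(3,0)/C(6,3) = 1/20; then P = 12/16
P(brown from Bag 2) = 21/32 ≈ 0.6562.

21/32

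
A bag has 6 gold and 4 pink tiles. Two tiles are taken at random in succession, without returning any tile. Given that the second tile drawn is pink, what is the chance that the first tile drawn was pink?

1/3

P(first=pink and the second tile drawn is pink) = (4/10)·(3/9) = 2/15.
P(the second tile drawn is pink) = Σ over first color = 4/15 + 2/15 = 2/5.
By Bayes, P(first=pink | the second tile drawn is pink) = 2/15 / 2/5 = 1/3 ≈ 0.3333.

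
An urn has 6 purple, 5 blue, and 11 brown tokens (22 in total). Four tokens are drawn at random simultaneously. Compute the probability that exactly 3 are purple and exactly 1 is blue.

20/1463

Unordered draws without replacement: count favorable combinations over C(22,4).
Favorable = C(6,3) · C(5,1) · C(11,0) = 100; total = C(22,4) = 7315.
P = 100/7315 = 20/1463 ≈ 0.0137.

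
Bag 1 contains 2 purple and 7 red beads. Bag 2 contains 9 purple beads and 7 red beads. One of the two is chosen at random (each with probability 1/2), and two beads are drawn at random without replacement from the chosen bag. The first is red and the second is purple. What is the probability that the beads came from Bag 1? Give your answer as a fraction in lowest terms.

P(E | Bag 1) = 7/36; P(E | Bag 2) = 21/80.
P(E) = 1/2·7/36 + 1/2·21/80 = 329/1440.
By Bayes' rule, P(Bag 1 | E) = 7/72 / 329/1440 = 20/47 ≈ 0.4255.

20/47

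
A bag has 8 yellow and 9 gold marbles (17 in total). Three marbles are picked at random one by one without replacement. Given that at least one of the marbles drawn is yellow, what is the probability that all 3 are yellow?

14/149

P(all 3 yellow) = C(8,3)/C(17,3) = 7/85; P(at least one yellow) = 1 − C(9,3)/C(17,3) = 149/170.
Since 'all 3 yellow' ⊆ 'at least one yellow', P(all 3 | at least one) = 7/85 / 149/170 = 14/149 ≈ 0.0940.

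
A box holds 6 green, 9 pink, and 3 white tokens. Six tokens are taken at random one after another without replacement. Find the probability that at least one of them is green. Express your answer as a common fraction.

210/221

Use the complement: P(at least one green) = 1 − P(no green).
P(none) = C(12,6)/C(18,6) = 924/18564.
So P = 1 − 924/18564 = 210/221 ≈ 0.9502.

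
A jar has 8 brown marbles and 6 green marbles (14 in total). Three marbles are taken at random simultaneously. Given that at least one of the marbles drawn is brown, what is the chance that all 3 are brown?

7/43

P(all 3 brown) = C(8,3)/C(14,3) = 2/13; P(at least one brown) = 1 − C(6,3)/C(14,3) = 86/91.
Since 'all 3 brown' ⊆ 'at least one brown', P(all 3 | at least one) = 2/13 / 86/91 = 7/43 ≈ 0.1628.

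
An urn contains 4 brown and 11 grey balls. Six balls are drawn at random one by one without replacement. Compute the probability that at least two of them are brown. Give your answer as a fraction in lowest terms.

7/13

Sum the hypergeometric tail for j = 2,…,4 brown balls.
Favorable = C(4,2)·C(11,4) + C(4,3)·C(11,3) + C(4,4)·C(11,2) = 2695; total = C(15,6) = 5005.
P = 2695/5005 = 7/13 ≈ 0.5385.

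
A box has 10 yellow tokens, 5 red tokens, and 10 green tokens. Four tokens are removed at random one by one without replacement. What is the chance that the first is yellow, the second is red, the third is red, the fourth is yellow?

3/506

Multiply the conditional probability of each draw in order, without replacement, so each draw removes one from its color and from the total.
P = (10/25) · (5/24) · (4/23) · (9/22) = 3/506 ≈ 0.0059.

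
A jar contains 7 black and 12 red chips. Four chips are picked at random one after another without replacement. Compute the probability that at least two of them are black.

Sum the hypergeometric tail for j = 2,…,4 black chips.
Favorable = C(7,2)·C(12,2) + C(7,3)·C(12,1) + C(7,4)·C(12,0) = 1841; total = C(19,4) = 3876.
P = 1841/3876 = 1841/3876 ≈ 0.4750.

1841/3876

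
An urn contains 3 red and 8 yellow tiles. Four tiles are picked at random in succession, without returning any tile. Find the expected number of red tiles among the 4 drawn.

By linearity of expectation, E[X] = Σ P(draw i is red); by symmetry each draw (even without replacement) has P(red) = 3/11.
E[X] = 4 · 3/11 = 12/11 ≈ 1.0909.

12/11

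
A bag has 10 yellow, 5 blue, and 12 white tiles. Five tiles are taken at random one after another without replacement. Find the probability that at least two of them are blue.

Sum the hypergeometric tail for j = 2,…,5 blue tiles.
Favorable = C(5,2)·C(22,3) + C(5,3)·C(22,2) + C(5,4)·C(22,1) + C(5,5)·C(22,0) = 17821; total = C(27,5) = 80730.
P = 17821/80730 = 17821/80730 ≈ 0.2207.

17821/80730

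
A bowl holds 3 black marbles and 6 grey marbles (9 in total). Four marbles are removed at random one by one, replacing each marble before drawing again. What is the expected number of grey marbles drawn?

8/3

By linearity of expectation, E[X] = Σ P(draw i is grey); each independent draw has P(grey) = 6/9.
E[X] = 4 · 6/9 = 8/3 ≈ 2.6667.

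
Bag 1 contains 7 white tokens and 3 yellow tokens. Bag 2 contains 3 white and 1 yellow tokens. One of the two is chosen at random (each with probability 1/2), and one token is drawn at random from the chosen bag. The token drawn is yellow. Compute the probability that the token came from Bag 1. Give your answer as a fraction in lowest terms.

P(yellow | Bag 1) = 3/10; P(yellow | Bag 2) = 1/4.
P(yellow) = 1/2·3/10 + 1/2·1/4 = 11/40.
By Bayes' rule, P(Bag 1 | yellow) = 3/20 / 11/40 = 6/11 ≈ 0.5455.

6/11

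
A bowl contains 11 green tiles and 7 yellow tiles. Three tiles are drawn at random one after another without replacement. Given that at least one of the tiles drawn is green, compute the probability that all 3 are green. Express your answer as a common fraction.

15/71

P(all 3 green) = C(11,3)/C(18,3) = 55/272; P(at least one green) = 1 − C(7,3)/C(18,3) = 781/816.
Since 'all 3 green' ⊆ 'at least one green', P(all 3 | at least one) = 55/272 / 781/816 = 15/71 ≈ 0.2113.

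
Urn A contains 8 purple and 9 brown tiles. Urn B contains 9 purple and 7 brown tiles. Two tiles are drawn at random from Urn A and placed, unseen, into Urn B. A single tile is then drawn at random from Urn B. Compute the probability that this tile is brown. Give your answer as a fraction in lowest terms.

137/306

Condition on how many of the transferred tiles are brown (from Urn A: 9 brown of 17; then Urn B has 18 total).
  0 brown: C(9,0)C(8,2)/C(17,2) = 7/34; then P = 7/18
  1 brown: C(9,1)C(8,1)/C(17,2) = 9/17; then P = 8/18
  2 brown: C(9,2)C(8,0)/C(17,2) = 9/34; then P = 9/18
P(brown from Urn B) = 137/306 ≈ 0.4477.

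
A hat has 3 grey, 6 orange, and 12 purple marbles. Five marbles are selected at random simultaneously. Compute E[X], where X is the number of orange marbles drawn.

By linearity of expectation, E[X] = Σ P(draw i is orange); by symmetry each draw (even without replacement) has P(orange) = 6/21.
E[X] = 5 · 6/21 = 10/7 ≈ 1.4286.

10/7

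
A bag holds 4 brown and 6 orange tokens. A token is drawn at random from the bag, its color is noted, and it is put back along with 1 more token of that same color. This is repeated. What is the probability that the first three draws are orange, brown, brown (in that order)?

1/11

Track the composition after each reinforcement of +1.
P = (6/10) · (4/11) · (5/12) = 1/11 ≈ 0.0909.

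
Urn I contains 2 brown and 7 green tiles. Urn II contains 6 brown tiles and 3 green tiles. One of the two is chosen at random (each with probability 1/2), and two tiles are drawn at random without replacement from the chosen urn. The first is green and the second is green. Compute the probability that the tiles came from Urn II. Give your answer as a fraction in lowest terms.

P(E | Urn I) = 7/12; P(E | Urn II) = 1/12.
P(E) = 1/2·7/12 + 1/2·1/12 = 1/3.
By Bayes' rule, P(Urn II | E) = 1/24 / 1/3 = 1/8 ≈ 0.1250.

1/8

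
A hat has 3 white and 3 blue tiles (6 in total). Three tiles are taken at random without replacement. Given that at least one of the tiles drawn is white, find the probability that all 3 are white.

1/19

P(all 3 white) = C(3,3)/C(6,3) = 1/20; P(at least one white) = 1 − C(3,3)/C(6,3) = 19/20.
Since 'all 3 white' ⊆ 'at least one white', P(all 3 | at least one) = 1/20 / 19/20 = 1/19 ≈ 0.0526.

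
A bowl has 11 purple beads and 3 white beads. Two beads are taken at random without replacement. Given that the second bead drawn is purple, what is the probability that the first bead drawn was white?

3/13

P(first=white and the second bead drawn is purple) = (3/14)·(11/13) = 33/182.
P(the second bead drawn is purple) = Σ over first color = 55/91 + 33/182 = 11/14.
By Bayes, P(first=white | the second bead drawn is purple) = 33/182 / 11/14 = 3/13 ≈ 0.2308.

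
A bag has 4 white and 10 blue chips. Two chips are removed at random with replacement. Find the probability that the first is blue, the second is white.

Multiply the conditional probability of each draw in order, with replacement (the composition resets each draw).
P = (10/14) · (4/14) = 10/49 ≈ 0.2041.

10/49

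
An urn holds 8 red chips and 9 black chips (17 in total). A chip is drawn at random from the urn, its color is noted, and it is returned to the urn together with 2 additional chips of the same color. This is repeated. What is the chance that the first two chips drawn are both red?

80/323

After a red draw the urn holds 10 red out of 19.
P = (8/17)·(10/19) = 80/323 ≈ 0.2477.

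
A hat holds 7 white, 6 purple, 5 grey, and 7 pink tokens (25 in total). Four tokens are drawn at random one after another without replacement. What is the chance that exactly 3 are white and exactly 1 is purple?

Unordered draws without replacement: count favorable combinations over C(25,4).
Favorable = C(7,3) · C(6,1) · C(5,0) · C(7,0) = 210; total = C(25,4) = 12650.
P = 210/12650 = 21/1265 ≈ 0.0166.

21/1265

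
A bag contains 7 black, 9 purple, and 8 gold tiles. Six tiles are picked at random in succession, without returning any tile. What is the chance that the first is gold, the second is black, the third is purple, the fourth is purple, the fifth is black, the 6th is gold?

Multiply the conditional probability of each draw in order, without replacement, so each draw removes one from its color and from the total.
P = (8/24) · (7/23) · (9/22) · (8/21) · (6/20) · (7/19) = 42/24035 ≈ 0.0017.

42/24035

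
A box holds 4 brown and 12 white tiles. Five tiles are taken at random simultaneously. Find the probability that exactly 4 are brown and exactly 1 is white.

Unordered draws without replacement: count favorable combinations over C(16,5).
Favorable = C(4,4) · C(12,1) = 12; total = C(16,5) = 4368.
P = 12/4368 = 1/364 ≈ 0.0027.

1/364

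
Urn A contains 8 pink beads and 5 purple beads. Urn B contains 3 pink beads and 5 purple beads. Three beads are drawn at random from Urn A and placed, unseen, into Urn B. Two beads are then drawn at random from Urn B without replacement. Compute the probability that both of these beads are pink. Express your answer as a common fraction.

25/143

Condition on how many of the transferred beads are pink (from Urn A: 8 pink of 13; then Urn B has 11 total).
  0 pink: C(8,0)C(5,3)/C(13,3) = 5/143; then P = C(3,2)/C(11,2) = 3/55
  1 pink: C(8,1)C(5,2)/C(13,3) = 40/143; then P = C(4,2)/C(11,2) = 6/55
  2 pink: C(8,2)C(5,1)/C(13,3) = 70/143; then P = C(5,2)/C(11,2) = 2/11
  3 pink: C(8,3)C(5,0)/C(13,3) = 28/143; then P = C(6,2)/C(11,2) = 3/11
P(both pink) = 25/143 ≈ 0.1748.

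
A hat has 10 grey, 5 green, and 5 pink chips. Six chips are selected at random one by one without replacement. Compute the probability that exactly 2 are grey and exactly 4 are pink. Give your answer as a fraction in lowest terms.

Unordered draws without replacement: count favorable combinations over C(20,6).
Favorable = C(10,2) · C(5,0) · C(5,4) = 225; total = C(20,6) = 38760.
P = 225/38760 = 15/2584 ≈ 0.0058.

15/2584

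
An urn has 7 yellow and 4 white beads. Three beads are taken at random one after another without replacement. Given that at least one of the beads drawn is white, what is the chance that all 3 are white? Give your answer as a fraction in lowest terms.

P(all 3 white) = C(4,3)/C(11,3) = 4/165; P(at least one white) = 1 − C(7,3)/C(11,3) = 26/33.
Since 'all 3 white' ⊆ 'at least one white', P(all 3 | at least one) = 4/165 / 26/33 = 2/65 ≈ 0.0308.

2/65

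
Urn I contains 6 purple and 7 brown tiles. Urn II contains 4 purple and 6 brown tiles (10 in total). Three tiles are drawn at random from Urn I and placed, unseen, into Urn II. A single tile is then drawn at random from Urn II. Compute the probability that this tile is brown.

99/169

Condition on how many of the transferred tiles are brown (from Urn I: 7 brown of 13; then Urn II has 13 total).
  0 brown: C(7,0)C(6,3)/C(13,3) = 10/143; then P = 6/13
  1 brown: C(7,1)C(6,2)/C(13,3) = 105/286; then P = 7/13
  2 brown: C(7,2)C(6,1)/C(13,3) = 63/143; then P = 8/13
  3 brown: C(7,3)C(6,0)/C(13,3) = 35/286; then P = 9/13
P(brown from Urn II) = 99/169 ≈ 0.5858.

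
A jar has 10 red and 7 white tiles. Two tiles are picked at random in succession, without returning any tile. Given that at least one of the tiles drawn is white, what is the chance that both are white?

P(both white) = C(7,2)/C(17,2) = 21/136; P(at least one white) = 1 − C(10,2)/C(17,2) = 91/136.
Since 'both white' ⊆ 'at least one white', P(both | at least one) = 21/136 / 91/136 = 3/13 ≈ 0.2308.

3/13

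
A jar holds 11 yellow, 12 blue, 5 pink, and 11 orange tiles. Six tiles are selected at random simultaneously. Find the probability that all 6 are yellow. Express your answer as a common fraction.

22/155363

Unordered draws without replacement: count favorable combinations over C(39,6).
Favorable = C(11,6) · C(12,0) · C(5,0) · C(11,0) = 462; total = C(39,6) = 3262623.
P = 462/3262623 = 22/155363 ≈ 0.0001.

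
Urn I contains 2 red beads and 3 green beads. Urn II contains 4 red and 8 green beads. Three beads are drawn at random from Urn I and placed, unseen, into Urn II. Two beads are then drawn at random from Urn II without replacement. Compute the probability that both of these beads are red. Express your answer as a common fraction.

Condition on how many of the transferred beads are red (from Urn I: 2 red of 5; then Urn II has 15 total).
  0 red: C(2,0)C(3,3)/C(5,3) = 1/10; then P = C(4,2)/C(15,2) = 2/35
  1 red: C(2,1)C(3,2)/C(5,3) = 3/5; then P = C(5,2)/C(15,2) = 2/21
  2 red: C(2,2)C(3,1)/C(5,3) = 3/10; then P = C(6,2)/C(15,2) = 1/7
P(both red) = 37/350 ≈ 0.1057.

37/350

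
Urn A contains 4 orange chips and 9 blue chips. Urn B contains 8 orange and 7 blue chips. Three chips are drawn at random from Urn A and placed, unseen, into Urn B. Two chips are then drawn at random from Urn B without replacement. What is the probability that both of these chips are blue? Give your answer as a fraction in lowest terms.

160/663

Condition on how many of the transferred chips are blue (from Urn A: 9 blue of 13; then Urn B has 18 total).
  0 blue: C(9,0)C(4,3)/C(13,3) = 2/143; then P = C(7,2)/C(18,2) = 7/51
  1 blue: C(9,1)C(4,2)/C(13,3) = 27/143; then P = C(8,2)/C(18,2) = 28/153
  2 blue: C(9,2)C(4,1)/C(13,3) = 72/143; then P = C(9,2)/C(18,2) = 4/17
  3 blue: C(9,3)C(4,0)/C(13,3) = 42/143; then P = C(10,2)/C(18,2) = 5/17
P(both blue) = 160/663 ≈ 0.2413.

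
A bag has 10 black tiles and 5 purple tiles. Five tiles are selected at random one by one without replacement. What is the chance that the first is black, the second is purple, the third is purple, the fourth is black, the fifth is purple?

15/1001

Multiply the conditional probability of each draw in order, without replacement, so each draw removes one from its color and from the total.
P = (10/15) · (5/14) · (4/13) · (9/12) · (3/11) = 15/1001 ≈ 0.0150.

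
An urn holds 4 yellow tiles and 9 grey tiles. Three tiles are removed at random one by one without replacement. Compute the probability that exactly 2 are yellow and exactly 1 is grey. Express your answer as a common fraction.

27/143

Unordered draws without replacement: count favorable combinations over C(13,3).
Favorable = C(4,2) · C(9,1) = 54; total = C(13,3) = 286.
P = 54/286 = 27/143 ≈ 0.1888.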